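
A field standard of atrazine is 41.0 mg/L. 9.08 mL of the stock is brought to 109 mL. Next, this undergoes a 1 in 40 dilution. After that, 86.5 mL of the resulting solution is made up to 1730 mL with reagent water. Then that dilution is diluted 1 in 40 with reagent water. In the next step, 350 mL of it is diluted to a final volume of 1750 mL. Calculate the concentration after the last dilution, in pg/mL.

21.3 pg/mL

Overall dilution factor = 12.00 × 40 × 20 × 40 × 5 = 1.92 × 10⁶.
41.0 mg/L / 1.92 × 10⁶ = 2.13 × 10⁻⁵ mg/L = 21.3 pg/mL.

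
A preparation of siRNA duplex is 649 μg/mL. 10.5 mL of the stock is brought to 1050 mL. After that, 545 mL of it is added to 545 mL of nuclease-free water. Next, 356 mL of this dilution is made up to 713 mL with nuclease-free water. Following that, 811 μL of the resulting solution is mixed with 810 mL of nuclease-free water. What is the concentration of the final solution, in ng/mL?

Overall dilution factor = 100 × 2 × 2.003 × 999.8 = 4.00 × 10⁵.
649 μg/mL / 4.00 × 10⁵ = 1.62 × 10⁻³ μg/mL = 1.62 ng/mL.

1.62 ng/mL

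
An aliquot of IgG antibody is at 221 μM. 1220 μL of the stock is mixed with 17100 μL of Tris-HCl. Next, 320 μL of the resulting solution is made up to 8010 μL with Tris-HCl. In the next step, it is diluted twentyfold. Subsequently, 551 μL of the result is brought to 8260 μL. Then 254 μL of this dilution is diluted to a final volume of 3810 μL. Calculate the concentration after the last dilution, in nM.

Overall dilution factor = 15.02 × 25.03 × 20 × 14.99 × 15 = 1.69 × 10⁶.
221 μM / 1.69 × 10⁶ = 1.31 × 10⁻⁴ μM = 0.131 nM.

0.131 nM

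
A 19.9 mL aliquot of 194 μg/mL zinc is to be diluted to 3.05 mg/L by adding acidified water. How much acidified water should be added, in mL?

1250 mL

3.05 mg/L = 3.05 μg/mL.
V₂ = C₁V₁/C₂ = 194 × 19.9 / 3.05 = 1266 mL.
Diluent to add = V₂ − V₁ = 1266 − 19.9 = 1250 mL.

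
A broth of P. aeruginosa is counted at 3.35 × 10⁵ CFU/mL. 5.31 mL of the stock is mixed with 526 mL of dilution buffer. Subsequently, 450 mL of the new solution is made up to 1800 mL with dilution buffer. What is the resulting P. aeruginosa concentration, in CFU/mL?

837 CFU/mL

Overall dilution factor = 100.1 × 4 = 400.
3.35 × 10⁵ CFU/mL / 400 = 837 CFU/mL.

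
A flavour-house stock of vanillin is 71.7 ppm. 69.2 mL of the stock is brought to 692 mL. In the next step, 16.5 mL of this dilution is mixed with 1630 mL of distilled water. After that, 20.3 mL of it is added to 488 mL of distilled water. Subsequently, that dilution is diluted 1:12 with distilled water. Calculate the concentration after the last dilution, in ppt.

Overall dilution factor = 10 × 99.79 × 25.04 × 12 = 3.00 × 10⁵.
71.7 ppm / 3.00 × 10⁵ = 2.39 × 10⁻⁴ ppm = 239 ppt.

239 ppt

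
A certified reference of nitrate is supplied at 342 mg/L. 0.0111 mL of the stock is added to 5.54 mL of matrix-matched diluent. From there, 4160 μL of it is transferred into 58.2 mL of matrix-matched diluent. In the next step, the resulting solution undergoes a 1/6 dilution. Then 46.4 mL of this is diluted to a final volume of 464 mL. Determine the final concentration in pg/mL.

Overall dilution factor = 500.1 × 14.99 × 6 × 10 = 4.50 × 10⁵.
342 mg/L / 4.50 × 10⁵ = 7.60 × 10⁻⁴ mg/L = 760 pg/mL.

760 pg/mL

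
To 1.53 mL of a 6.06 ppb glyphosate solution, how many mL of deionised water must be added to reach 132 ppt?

132 ppt = 0.132 ppb.
V₂ = C₁V₁/C₂ = 6.06 × 1.53 / 0.132 = 70.2 mL.
Diluent to add = V₂ − V₁ = 70.2 − 1.53 = 68.7 mL.

68.7 mL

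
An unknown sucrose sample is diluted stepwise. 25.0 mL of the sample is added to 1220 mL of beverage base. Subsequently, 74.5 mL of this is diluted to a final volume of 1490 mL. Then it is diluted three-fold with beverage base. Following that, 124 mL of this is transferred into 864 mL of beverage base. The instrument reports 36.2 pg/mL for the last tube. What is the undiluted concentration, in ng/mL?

862 ng/mL

Overall dilution factor = 49.80 × 20 × 3 × 7.968 = 2.38 × 10⁴.
Original = 36.2 pg/mL × 2.38 × 10⁴ = 8.62 × 10⁵ pg/mL = 862 ng/mL.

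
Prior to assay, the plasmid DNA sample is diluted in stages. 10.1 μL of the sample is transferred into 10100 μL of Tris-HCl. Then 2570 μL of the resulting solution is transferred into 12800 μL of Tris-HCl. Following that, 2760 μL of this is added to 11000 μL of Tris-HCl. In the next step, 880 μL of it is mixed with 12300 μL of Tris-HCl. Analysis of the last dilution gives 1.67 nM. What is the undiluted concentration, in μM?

Overall dilution factor = 1001 × 5.981 × 4.986 × 14.98 = 4.47 × 10⁵.
Original = 1.67 nM × 4.47 × 10⁵ = 7.47 × 10⁵ nM = 747 μM.

747 μM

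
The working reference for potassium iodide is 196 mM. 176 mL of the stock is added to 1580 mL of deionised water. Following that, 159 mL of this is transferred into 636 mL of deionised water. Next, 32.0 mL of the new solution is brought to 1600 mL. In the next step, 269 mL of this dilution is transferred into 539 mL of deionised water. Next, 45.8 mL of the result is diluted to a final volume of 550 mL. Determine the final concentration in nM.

2180 nM

Overall dilution factor = 9.977 × 5 × 50 × 3.004 × 12.01 = 9.00 × 10⁴.
196 mM / 9.00 × 10⁴ = 2.18 × 10⁻³ mM = 2180 nM.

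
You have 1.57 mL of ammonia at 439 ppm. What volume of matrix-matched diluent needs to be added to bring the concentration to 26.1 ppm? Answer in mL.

24.8 mL

V₂ = C₁V₁/C₂ = 439 × 1.57 / 26.1 = 26.4 mL.
Diluent to add = V₂ − V₁ = 26.4 − 1.57 = 24.8 mL.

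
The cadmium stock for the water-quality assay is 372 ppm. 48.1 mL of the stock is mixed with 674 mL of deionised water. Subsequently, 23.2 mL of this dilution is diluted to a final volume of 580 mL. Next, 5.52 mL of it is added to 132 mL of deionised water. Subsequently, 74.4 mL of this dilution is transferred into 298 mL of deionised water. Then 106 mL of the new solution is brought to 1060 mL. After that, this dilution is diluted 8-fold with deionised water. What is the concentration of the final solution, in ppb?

0.0994 ppb

Overall dilution factor = 15.01 × 25 × 24.91 × 5.005 × 10 × 8 = 3.74 × 10⁶.
372 ppm / 3.74 × 10⁶ = 9.94 × 10⁻⁵ ppm = 0.0994 ppb.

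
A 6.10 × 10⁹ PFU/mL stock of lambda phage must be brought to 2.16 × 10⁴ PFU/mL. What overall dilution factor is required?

Factor = C₀/C_target = 6.10 × 10⁹ PFU/mL / 2.16 × 10⁴ PFU/mL = 2.82 × 10⁵.

2.82 × 10⁵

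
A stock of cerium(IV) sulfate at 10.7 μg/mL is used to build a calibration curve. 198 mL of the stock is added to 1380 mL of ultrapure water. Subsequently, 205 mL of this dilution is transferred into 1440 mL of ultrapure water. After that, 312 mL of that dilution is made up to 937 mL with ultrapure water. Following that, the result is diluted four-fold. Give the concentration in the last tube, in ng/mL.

13.9 ng/mL

Overall dilution factor = 7.970 × 8.024 × 3.003 × 4 = 768.
10.7 μg/mL / 768 = 0.0139 μg/mL = 13.9 ng/mL.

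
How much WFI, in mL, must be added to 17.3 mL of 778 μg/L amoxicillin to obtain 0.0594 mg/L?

0.0594 mg/L = 59.4 μg/L.
V₂ = C₁V₁/C₂ = 778 × 17.3 / 59.4 = 227 mL.
Diluent to add = V₂ − V₁ = 227 − 17.3 = 209 mL.

209 mL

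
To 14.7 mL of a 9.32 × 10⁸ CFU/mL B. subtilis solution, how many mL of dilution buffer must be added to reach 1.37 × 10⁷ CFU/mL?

985 mL

V₂ = C₁V₁/C₂ = 9.32 × 10⁸ × 14.7 / 1.37 × 10⁷ = 1000 mL.
Diluent to add = V₂ − V₁ = 1000 − 14.7 = 985 mL.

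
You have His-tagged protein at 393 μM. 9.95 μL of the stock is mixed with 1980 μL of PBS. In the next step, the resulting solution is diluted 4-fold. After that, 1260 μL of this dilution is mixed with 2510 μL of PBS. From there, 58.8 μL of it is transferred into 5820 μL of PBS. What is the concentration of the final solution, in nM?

1.64 nM

Overall dilution factor = 200.0 × 4 × 2.992 × 99.98 = 2.39 × 10⁵.
393 μM / 2.39 × 10⁵ = 1.64 × 10⁻³ μM = 1.64 nM.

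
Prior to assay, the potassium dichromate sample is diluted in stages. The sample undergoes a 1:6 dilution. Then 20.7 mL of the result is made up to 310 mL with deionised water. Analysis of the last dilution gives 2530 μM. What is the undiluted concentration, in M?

Overall dilution factor = 6 × 14.98 = 89.9.
Original = 2530 μM × 89.9 = 2.27 × 10⁵ μM = 0.227 M.

0.227 M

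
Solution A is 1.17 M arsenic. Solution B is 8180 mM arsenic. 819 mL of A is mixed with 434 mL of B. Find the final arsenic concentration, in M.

C_B = 8180 mM = 8.18 M.
C_mix = (C_A·V_A + C_B·V_B)/(V_A + V_B) = (1.17×819 + 8.18×434) / 1253 = 3.60 M.

3.60 M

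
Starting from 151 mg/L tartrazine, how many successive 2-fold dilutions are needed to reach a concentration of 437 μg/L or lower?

Need 2ⁿ ≥ 346, so n ≥ log(346)/log(2) = 8.43.
Minimum whole steps: n = 9.

9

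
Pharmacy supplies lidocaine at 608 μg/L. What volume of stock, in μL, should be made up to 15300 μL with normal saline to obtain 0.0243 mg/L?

611 μL

0.0243 mg/L = 24.3 μg/L.
V₁ = C₂V₂/C₁ = 24.3 × 15300 / 608 = 611 μL.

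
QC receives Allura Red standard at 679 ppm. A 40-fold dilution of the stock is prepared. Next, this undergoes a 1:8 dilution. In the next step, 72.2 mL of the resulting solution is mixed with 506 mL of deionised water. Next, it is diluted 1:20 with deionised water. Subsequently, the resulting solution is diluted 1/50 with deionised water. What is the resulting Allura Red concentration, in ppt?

Overall dilution factor = 40 × 8 × 8.008 × 20 × 50 = 2.56 × 10⁶.
679 ppm / 2.56 × 10⁶ = 2.65 × 10⁻⁴ ppm = 265 ppt.

265 ppt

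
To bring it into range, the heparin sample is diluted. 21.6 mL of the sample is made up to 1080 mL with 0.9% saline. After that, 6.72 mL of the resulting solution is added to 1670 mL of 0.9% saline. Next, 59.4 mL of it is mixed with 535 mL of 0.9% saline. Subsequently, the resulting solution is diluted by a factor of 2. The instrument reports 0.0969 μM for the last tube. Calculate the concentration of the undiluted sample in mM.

24.2 mM

Overall dilution factor = 50 × 249.5 × 10.01 × 2 = 2.50 × 10⁵.
Original = 0.0969 μM × 2.50 × 10⁵ = 2.42 × 10⁴ μM = 24.2 mM.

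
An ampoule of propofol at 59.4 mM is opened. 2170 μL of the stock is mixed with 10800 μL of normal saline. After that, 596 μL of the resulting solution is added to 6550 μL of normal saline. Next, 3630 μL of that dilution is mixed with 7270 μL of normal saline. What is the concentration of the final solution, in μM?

276 μM

Overall dilution factor = 5.977 × 11.99 × 3.003 = 215.
59.4 mM / 215 = 0.276 mM = 276 μM.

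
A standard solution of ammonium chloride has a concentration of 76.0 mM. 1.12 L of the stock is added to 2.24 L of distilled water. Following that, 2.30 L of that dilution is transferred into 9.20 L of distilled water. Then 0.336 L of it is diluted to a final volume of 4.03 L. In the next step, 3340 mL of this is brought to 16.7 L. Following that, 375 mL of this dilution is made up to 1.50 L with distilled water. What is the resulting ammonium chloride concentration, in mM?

Overall dilution factor = 3 × 5 × 11.99 × 5 × 4 = 3598.
76.0 mM / 3598 = 0.0211 mM.

0.0211 mM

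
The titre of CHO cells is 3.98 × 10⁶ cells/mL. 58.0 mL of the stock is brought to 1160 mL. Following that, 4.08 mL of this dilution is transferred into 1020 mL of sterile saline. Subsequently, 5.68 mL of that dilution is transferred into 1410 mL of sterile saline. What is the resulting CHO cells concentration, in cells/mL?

3.18 cells/mL

Overall dilution factor = 20 × 251 × 249.2 = 1.25 × 10⁶.
3.98 × 10⁶ cells/mL / 1.25 × 10⁶ = 3.18 cells/mL.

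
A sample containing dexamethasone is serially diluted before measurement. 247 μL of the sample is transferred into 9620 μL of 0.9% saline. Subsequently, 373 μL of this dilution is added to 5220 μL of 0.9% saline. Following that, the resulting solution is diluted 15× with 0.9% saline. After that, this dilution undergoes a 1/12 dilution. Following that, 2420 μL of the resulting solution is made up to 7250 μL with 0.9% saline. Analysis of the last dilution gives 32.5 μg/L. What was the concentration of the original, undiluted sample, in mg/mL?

Overall dilution factor = 39.95 × 14.99 × 15 × 12 × 2.996 = 3.23 × 10⁵.
Original = 32.5 μg/L × 3.23 × 10⁵ = 1.05 × 10⁷ μg/L = 10.5 mg/mL.

10.5 mg/mL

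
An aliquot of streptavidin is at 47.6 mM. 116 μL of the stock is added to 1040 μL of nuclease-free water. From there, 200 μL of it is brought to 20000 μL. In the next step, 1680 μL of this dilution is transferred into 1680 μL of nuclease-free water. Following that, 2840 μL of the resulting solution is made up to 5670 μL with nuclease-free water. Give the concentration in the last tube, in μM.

12.0 μM

Overall dilution factor = 9.966 × 100 × 2 × 1.996 = 3979.
47.6 mM / 3979 = 0.0120 mM = 12.0 μM.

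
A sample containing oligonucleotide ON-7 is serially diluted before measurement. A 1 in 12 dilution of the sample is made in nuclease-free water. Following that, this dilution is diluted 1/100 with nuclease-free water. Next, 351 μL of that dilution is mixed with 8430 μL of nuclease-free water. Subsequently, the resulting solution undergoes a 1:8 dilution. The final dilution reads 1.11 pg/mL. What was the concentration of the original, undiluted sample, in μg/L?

Overall dilution factor = 12 × 100 × 25.02 × 8 = 2.40 × 10⁵.
Original = 1.11 pg/mL × 2.40 × 10⁵ = 2.67 × 10⁵ pg/mL = 267 μg/L.

267 μg/L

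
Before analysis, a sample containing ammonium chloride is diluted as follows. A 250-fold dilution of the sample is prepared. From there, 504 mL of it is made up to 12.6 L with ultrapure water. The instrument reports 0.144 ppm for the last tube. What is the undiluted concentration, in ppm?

Overall dilution factor = 250 × 25 = 6250.
Original = 0.144 ppm × 6250 = 900 ppm.

900 ppm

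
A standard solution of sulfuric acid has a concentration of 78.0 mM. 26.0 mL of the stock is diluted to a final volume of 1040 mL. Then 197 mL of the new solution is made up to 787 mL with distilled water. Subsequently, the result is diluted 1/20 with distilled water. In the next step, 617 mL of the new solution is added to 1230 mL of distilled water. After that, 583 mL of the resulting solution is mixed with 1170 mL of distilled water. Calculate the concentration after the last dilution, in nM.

Overall dilution factor = 40 × 3.995 × 20 × 2.994 × 3.007 = 2.88 × 10⁴.
78.0 mM / 2.88 × 10⁴ = 2.71 × 10⁻³ mM = 2710 nM.

2710 nM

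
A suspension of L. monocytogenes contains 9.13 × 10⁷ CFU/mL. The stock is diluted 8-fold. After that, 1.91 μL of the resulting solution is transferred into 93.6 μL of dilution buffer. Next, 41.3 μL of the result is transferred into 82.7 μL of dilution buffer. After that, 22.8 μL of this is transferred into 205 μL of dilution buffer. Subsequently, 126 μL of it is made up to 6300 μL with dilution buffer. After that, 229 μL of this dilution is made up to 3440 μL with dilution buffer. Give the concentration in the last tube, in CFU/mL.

10.1 CFU/mL

Overall dilution factor = 8 × 50.01 × 3.002 × 9.991 × 50 × 15.02 = 9.01 × 10⁶.
9.13 × 10⁷ CFU/mL / 9.01 × 10⁶ = 10.1 CFU/mL.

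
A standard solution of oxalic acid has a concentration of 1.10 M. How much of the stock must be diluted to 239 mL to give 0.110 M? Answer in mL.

23.9 mL

V₁ = C₂V₂/C₁ = 0.110 × 239 / 1.10 = 23.9 mL.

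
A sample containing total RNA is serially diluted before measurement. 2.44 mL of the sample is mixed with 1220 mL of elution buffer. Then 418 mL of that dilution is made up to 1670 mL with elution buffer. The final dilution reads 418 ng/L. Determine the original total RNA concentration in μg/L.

837 μg/L

Overall dilution factor = 501 × 3.995 = 2002.
Original = 418 ng/L × 2002 = 8.37 × 10⁵ ng/L = 837 μg/L.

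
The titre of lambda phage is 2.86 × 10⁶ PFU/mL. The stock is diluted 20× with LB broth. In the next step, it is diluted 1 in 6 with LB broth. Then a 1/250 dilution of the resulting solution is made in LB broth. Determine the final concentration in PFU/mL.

95.3 PFU/mL

Overall dilution factor = 20 × 6 × 250 = 3.00 × 10⁴.
2.86 × 10⁶ PFU/mL / 3.00 × 10⁴ = 95.3 PFU/mL.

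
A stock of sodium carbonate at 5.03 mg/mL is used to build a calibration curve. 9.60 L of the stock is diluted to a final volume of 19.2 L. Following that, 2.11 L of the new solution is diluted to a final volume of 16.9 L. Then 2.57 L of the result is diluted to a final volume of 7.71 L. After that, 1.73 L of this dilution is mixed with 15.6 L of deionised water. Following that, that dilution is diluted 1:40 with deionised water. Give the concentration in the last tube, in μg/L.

Overall dilution factor = 2 × 8.009 × 3 × 10.02 × 40 = 1.93 × 10⁴.
5.03 mg/mL / 1.93 × 10⁴ = 2.61 × 10⁻⁴ mg/mL = 261 μg/L.

261 μg/L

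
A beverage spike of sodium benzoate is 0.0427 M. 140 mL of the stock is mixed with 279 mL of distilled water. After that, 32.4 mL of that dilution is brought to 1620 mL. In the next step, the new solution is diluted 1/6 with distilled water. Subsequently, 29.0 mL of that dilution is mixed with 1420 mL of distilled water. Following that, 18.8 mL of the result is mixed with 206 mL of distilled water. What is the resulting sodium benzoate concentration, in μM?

0.0796 μM

Overall dilution factor = 2.993 × 50 × 6 × 49.97 × 11.96 = 5.36 × 10⁵.
0.0427 M / 5.36 × 10⁵ = 7.96 × 10⁻⁸ M = 0.0796 μM.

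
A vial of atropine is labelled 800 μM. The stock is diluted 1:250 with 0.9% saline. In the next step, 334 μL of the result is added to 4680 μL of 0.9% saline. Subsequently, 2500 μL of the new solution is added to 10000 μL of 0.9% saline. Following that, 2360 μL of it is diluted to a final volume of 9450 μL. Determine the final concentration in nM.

10.6 nM

Overall dilution factor = 250 × 15.01 × 5 × 4.004 = 7.51 × 10⁴.
800 μM / 7.51 × 10⁴ = 0.0106 μM = 10.6 nM.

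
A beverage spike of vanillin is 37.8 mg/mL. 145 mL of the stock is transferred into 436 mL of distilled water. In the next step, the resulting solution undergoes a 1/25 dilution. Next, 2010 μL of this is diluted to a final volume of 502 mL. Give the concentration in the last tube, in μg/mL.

1.51 μg/mL

Overall dilution factor = 4.007 × 25 × 249.8 = 2.50 × 10⁴.
37.8 mg/mL / 2.50 × 10⁴ = 1.51 × 10⁻³ mg/mL = 1.51 μg/mL.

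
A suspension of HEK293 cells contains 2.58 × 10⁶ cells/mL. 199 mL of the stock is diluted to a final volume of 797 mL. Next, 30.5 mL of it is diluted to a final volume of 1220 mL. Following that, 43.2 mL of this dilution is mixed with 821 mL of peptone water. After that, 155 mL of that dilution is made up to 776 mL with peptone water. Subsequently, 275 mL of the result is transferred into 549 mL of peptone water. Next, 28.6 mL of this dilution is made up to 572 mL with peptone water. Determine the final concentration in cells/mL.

2.68 cells/mL

Overall dilution factor = 4.005 × 40 × 20.00 × 5.006 × 2.996 × 20 = 9.62 × 10⁵.
2.58 × 10⁶ cells/mL / 9.62 × 10⁵ = 2.68 cells/mL.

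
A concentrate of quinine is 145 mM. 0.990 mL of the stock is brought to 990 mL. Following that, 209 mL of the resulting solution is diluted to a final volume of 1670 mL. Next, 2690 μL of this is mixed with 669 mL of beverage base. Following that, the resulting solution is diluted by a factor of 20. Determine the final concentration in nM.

3.63 nM

Overall dilution factor = 1000 × 7.990 × 249.7 × 20 = 3.99 × 10⁷.
145 mM / 3.99 × 10⁷ = 3.63 × 10⁻⁶ mM = 3.63 nM.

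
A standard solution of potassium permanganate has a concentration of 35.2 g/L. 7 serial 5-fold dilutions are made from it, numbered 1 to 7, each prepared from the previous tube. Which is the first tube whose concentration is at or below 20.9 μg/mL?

tube 5

Tube n has concentration 35.2 g/L / 5ⁿ.
Need 5ⁿ ≥ 35.2 g/L / 20.9 μg/mL = 1684, so n ≥ 4.62.
First such tube: n = 5.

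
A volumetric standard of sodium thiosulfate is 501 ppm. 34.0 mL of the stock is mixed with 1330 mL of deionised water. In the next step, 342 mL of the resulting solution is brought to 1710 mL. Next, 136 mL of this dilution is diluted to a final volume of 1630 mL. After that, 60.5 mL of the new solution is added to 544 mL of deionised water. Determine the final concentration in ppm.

0.0209 ppm

Overall dilution factor = 40.12 × 5 × 11.99 × 9.992 = 2.40 × 10⁴.
501 ppm / 2.40 × 10⁴ = 0.0209 ppm.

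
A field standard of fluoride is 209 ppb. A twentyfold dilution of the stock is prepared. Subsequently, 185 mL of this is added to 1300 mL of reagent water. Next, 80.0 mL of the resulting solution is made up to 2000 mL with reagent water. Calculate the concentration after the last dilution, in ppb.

0.0521 ppb

Overall dilution factor = 20 × 8.027 × 25 = 4014.
209 ppb / 4014 = 0.0521 ppb.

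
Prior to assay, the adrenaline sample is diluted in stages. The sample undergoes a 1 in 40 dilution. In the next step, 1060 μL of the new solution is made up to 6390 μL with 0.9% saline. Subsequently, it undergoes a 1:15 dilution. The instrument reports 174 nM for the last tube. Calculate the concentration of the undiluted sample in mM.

Overall dilution factor = 40 × 6.028 × 15 = 3617.
Original = 174 nM × 3617 = 6.29 × 10⁵ nM = 0.629 mM.

0.629 mM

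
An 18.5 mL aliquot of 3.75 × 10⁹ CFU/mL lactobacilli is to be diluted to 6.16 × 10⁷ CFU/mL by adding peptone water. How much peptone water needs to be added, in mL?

1110 mL

V₂ = C₁V₁/C₂ = 3.75 × 10⁹ × 18.5 / 6.16 × 10⁷ = 1126 mL.
Diluent to add = V₂ − V₁ = 1126 − 18.5 = 1110 mL.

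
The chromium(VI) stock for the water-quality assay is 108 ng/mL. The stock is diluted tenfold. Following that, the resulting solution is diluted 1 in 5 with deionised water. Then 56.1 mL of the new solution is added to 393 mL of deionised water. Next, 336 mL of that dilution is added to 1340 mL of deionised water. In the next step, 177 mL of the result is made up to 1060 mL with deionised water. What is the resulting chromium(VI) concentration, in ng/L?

9.03 ng/L

Overall dilution factor = 10 × 5 × 8.005 × 4.988 × 5.989 = 1.20 × 10⁴.
108 ng/mL / 1.20 × 10⁴ = 9.03 × 10⁻³ ng/mL = 9.03 ng/L.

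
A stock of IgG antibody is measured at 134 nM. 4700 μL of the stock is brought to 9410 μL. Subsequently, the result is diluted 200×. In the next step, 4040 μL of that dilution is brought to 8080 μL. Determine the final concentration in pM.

167 pM

Overall dilution factor = 2.002 × 200 × 2 = 801.
134 nM / 801 = 0.167 nM = 167 pM.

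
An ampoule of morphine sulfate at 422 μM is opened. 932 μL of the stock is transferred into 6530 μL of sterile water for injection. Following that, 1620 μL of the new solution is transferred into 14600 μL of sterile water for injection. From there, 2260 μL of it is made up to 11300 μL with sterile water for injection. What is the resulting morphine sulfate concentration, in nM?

1050 nM

Overall dilution factor = 8.006 × 10.01 × 5 = 401.
422 μM / 401 = 1.05 μM = 1050 nM.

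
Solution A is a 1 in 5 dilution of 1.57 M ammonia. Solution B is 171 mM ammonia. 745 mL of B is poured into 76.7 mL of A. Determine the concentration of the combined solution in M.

C_A = 1.57 M / 5 = 0.314 M.
C_B = 171 mM = 0.171 M.
C_mix = (C_A·V_A + C_B·V_B)/(V_A + V_B) = (0.314×76.7 + 0.171×745) / 821.7 = 0.184 M.

0.184 M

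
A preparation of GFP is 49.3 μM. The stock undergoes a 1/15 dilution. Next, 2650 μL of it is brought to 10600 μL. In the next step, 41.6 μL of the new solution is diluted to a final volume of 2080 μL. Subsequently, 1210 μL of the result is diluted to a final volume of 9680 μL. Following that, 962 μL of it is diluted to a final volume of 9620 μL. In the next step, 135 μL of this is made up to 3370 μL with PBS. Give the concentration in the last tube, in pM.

8.23 pM

Overall dilution factor = 15 × 4 × 50 × 8 × 10 × 24.96 = 5.99 × 10⁶.
49.3 μM / 5.99 × 10⁶ = 8.23 × 10⁻⁶ μM = 8.23 pM.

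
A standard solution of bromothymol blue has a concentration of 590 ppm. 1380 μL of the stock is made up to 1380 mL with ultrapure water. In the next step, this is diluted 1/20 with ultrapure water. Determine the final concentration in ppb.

29.5 ppb

Overall dilution factor = 1000 × 20 = 2.00 × 10⁴.
590 ppm / 2.00 × 10⁴ = 0.0295 ppm = 29.5 ppb.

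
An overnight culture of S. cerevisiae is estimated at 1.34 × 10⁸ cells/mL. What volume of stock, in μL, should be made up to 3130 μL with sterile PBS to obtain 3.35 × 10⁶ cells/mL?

V₁ = C₂V₂/C₁ = 3.35 × 10⁶ × 3130 / 1.34 × 10⁸ = 78.2 μL.

78.2 μL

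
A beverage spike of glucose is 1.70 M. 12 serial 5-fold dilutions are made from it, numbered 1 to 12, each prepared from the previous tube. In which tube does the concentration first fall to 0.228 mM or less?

Tube n has concentration 1.70 M / 5ⁿ.
Need 5ⁿ ≥ 1.70 M / 0.228 mM = 7456, so n ≥ 5.54.
First such tube: n = 6.

tube 6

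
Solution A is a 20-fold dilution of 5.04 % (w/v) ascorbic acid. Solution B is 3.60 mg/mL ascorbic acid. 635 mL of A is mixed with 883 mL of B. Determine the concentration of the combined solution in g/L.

3.15 g/L

C_A = 5.04 % (w/v) / 20 = 0.252 % (w/v).
C_B = 3.60 mg/mL = 0.360 % (w/v).
C_mix = (C_A·V_A + C_B·V_B)/(V_A + V_B) = (0.252×635 + 0.360×883) / 1518 = 0.315 % (w/v) = 3.15 g/L.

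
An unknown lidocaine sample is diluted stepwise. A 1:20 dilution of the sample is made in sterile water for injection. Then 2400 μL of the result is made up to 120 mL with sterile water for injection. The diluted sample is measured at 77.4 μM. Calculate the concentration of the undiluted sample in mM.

Overall dilution factor = 20 × 50 = 1000.
Original = 77.4 μM × 1000 = 7.74 × 10⁴ μM = 77.4 mM.

77.4 mM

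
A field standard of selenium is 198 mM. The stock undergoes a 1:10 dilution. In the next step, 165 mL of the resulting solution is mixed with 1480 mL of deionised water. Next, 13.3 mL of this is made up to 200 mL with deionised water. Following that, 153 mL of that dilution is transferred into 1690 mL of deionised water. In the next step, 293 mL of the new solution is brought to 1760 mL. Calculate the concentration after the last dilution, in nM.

1830 nM

Overall dilution factor = 10 × 9.970 × 15.04 × 12.05 × 6.007 = 1.08 × 10⁵.
198 mM / 1.08 × 10⁵ = 1.83 × 10⁻³ mM = 1830 nM.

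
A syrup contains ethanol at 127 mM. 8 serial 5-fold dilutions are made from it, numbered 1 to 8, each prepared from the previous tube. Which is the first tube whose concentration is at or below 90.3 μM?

Tube n has concentration 127 mM / 5ⁿ.
Need 5ⁿ ≥ 127 mM / 90.3 μM = 1406, so n ≥ 4.50.
First such tube: n = 5.

tube 5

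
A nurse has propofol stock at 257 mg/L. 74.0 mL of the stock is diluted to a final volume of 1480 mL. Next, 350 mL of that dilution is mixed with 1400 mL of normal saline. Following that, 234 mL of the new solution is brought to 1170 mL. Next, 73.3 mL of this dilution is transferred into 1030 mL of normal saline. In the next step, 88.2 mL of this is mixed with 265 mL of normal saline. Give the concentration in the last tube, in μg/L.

8.53 μg/L

Overall dilution factor = 20 × 5 × 5 × 15.05 × 4.005 = 3.01 × 10⁴.
257 mg/L / 3.01 × 10⁴ = 8.53 × 10⁻³ mg/L = 8.53 μg/L.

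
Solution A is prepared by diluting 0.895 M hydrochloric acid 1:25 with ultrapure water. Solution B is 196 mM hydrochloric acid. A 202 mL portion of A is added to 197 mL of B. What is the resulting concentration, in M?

0.115 M

C_A = 0.895 M / 25 = 0.0358 M.
C_B = 196 mM = 0.196 M.
C_mix = (C_A·V_A + C_B·V_B)/(V_A + V_B) = (0.0358×202 + 0.196×197) / 399.0 = 0.115 M.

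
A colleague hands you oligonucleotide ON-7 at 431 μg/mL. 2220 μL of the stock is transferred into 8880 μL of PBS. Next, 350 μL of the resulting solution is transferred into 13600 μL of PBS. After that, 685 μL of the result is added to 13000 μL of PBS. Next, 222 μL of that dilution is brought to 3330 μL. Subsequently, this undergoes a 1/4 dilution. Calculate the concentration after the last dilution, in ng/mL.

Overall dilution factor = 5 × 39.86 × 19.98 × 15 × 4 = 2.39 × 10⁵.
431 μg/mL / 2.39 × 10⁵ = 1.80 × 10⁻³ μg/mL = 1.80 ng/mL.

1.80 ng/mL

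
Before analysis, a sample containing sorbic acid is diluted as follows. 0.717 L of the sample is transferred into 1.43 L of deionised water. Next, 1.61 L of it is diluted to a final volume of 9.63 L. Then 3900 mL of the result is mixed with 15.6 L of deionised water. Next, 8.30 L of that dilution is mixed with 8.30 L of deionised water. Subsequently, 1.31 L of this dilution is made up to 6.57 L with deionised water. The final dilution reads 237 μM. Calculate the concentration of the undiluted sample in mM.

Overall dilution factor = 2.994 × 5.981 × 5 × 2 × 5.015 = 898.
Original = 237 μM × 898 = 2.13 × 10⁵ μM = 213 mM.

213 mM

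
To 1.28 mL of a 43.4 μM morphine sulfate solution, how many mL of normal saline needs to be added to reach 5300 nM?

9.20 mL

5300 nM = 5.30 μM.
V₂ = C₁V₁/C₂ = 43.4 × 1.28 / 5.30 = 10.5 mL.
Diluent to add = V₂ − V₁ = 10.5 − 1.28 = 9.20 mL.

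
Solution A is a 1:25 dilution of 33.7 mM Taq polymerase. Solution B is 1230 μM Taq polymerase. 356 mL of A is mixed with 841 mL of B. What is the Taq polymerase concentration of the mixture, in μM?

C_A = 33.7 mM / 25 = 1.35 mM.
C_B = 1230 μM = 1.23 mM.
C_mix = (C_A·V_A + C_B·V_B)/(V_A + V_B) = (1.35×356 + 1.23×841) / 1197 = 1.27 mM = 1270 μM.

1270 μM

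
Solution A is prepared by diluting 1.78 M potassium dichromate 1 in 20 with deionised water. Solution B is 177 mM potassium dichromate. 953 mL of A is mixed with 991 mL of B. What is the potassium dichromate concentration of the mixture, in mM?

134 mM

C_A = 1.78 M / 20 = 0.0890 M.
C_B = 177 mM = 0.177 M.
C_mix = (C_A·V_A + C_B·V_B)/(V_A + V_B) = (0.0890×953 + 0.177×991) / 1944 = 0.134 M = 134 mM.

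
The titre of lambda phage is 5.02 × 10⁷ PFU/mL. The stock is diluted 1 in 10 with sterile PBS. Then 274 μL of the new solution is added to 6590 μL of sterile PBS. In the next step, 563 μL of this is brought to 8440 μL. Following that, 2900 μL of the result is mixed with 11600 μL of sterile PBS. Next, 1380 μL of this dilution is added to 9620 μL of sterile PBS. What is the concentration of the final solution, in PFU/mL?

335 PFU/mL

Overall dilution factor = 10 × 25.05 × 14.99 × 5 × 7.971 = 1.50 × 10⁵.
5.02 × 10⁷ PFU/mL / 1.50 × 10⁵ = 335 PFU/mL.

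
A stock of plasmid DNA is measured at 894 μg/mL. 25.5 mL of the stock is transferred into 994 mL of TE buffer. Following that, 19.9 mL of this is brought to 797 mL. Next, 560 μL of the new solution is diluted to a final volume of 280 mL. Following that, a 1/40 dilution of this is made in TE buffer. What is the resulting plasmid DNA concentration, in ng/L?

27.9 ng/L

Overall dilution factor = 39.98 × 40.05 × 500 × 40 = 3.20 × 10⁷.
894 μg/mL / 3.20 × 10⁷ = 2.79 × 10⁻⁵ μg/mL = 27.9 ng/L.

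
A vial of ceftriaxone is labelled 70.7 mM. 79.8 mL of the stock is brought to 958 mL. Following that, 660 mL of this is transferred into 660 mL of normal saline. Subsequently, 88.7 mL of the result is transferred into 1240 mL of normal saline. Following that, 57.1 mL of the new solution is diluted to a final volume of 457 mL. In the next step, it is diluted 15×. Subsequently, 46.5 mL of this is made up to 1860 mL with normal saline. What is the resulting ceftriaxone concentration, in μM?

0.0409 μM

Overall dilution factor = 12.01 × 2 × 14.98 × 8.004 × 15 × 40 = 1.73 × 10⁶.
70.7 mM / 1.73 × 10⁶ = 4.09 × 10⁻⁵ mM = 0.0409 μM.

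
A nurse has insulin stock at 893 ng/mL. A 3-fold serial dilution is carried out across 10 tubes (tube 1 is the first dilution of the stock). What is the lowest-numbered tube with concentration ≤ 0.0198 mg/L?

tube 4

Tube n has concentration 893 ng/mL / 3ⁿ.
Need 3ⁿ ≥ 893 ng/mL / 0.0198 mg/L = 45.1, so n ≥ 3.47.
First such tube: n = 4.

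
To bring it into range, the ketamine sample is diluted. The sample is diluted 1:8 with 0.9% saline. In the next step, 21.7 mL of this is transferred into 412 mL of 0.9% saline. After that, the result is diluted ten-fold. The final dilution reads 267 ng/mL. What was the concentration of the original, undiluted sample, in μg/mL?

427 μg/mL

Overall dilution factor = 8 × 19.99 × 10 = 1599.
Original = 267 ng/mL × 1599 = 4.27 × 10⁵ ng/mL = 427 μg/mL.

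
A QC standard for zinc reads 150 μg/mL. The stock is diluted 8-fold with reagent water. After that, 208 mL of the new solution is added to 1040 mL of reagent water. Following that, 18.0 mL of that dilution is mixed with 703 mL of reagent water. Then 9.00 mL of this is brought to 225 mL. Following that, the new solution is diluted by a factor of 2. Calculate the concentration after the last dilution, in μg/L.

1.56 μg/L

Overall dilution factor = 8 × 6 × 40.06 × 25 × 2 = 9.61 × 10⁴.
150 μg/mL / 9.61 × 10⁴ = 1.56 × 10⁻³ μg/mL = 1.56 μg/L.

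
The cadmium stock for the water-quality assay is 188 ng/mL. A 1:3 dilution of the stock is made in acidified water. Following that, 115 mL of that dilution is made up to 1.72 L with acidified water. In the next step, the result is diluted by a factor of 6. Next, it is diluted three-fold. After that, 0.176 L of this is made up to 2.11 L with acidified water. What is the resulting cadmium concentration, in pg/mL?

Overall dilution factor = 3 × 14.96 × 6 × 3 × 11.99 = 9683.
188 ng/mL / 9683 = 0.0194 ng/mL = 19.4 pg/mL.

19.4 pg/mL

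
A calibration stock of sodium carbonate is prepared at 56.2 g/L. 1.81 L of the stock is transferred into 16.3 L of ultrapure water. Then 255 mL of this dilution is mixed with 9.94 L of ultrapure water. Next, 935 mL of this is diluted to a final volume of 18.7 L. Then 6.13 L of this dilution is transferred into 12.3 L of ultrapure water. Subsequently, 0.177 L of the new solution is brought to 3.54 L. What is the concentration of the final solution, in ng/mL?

117 ng/mL

Overall dilution factor = 10.01 × 39.98 × 20 × 3.007 × 20 = 4.81 × 10⁵.
56.2 g/L / 4.81 × 10⁵ = 1.17 × 10⁻⁴ g/L = 117 ng/mL.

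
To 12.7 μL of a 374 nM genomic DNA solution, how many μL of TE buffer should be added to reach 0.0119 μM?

386 μL

0.0119 μM = 11.9 nM.
V₂ = C₁V₁/C₂ = 374 × 12.7 / 11.9 = 399 μL.
Diluent to add = V₂ − V₁ = 399 − 12.7 = 386 μL.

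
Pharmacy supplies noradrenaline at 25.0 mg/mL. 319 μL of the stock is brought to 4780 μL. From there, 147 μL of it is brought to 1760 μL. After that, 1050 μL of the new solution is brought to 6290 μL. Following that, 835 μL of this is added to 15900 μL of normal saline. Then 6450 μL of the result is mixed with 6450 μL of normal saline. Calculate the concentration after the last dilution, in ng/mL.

580 ng/mL

Overall dilution factor = 14.98 × 11.97 × 5.990 × 20.04 × 2 = 4.31 × 10⁴.
25.0 mg/mL / 4.31 × 10⁴ = 5.80 × 10⁻⁴ mg/mL = 580 ng/mL.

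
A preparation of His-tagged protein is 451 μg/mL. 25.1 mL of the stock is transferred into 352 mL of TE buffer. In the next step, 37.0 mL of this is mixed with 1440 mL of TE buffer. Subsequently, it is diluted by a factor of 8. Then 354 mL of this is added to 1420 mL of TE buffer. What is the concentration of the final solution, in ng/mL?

Overall dilution factor = 15.02 × 39.92 × 8 × 5.011 = 2.40 × 10⁴.
451 μg/mL / 2.40 × 10⁴ = 0.0188 μg/mL = 18.8 ng/mL.

18.8 ng/mL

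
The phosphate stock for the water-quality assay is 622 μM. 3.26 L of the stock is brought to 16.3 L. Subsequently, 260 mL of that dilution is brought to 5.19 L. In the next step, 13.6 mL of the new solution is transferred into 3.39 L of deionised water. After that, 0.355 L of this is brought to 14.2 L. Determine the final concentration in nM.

0.623 nM

Overall dilution factor = 5 × 19.96 × 250.3 × 40 = 9.99 × 10⁵.
622 μM / 9.99 × 10⁵ = 6.23 × 10⁻⁴ μM = 0.623 nM.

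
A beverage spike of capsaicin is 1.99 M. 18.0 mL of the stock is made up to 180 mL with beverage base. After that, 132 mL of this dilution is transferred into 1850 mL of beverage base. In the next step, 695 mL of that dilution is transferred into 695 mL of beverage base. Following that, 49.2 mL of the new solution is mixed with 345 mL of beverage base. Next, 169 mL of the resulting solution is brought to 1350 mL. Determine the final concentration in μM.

Overall dilution factor = 10 × 15.02 × 2 × 8.012 × 7.988 = 1.92 × 10⁴.
1.99 M / 1.92 × 10⁴ = 1.04 × 10⁻⁴ M = 104 μM.

104 μM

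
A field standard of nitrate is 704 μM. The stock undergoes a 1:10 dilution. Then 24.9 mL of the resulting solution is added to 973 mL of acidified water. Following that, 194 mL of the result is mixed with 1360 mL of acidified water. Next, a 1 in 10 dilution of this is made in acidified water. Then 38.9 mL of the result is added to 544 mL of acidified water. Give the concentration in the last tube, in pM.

1460 pM

Overall dilution factor = 10 × 40.08 × 8.010 × 10 × 14.98 = 4.81 × 10⁵.
704 μM / 4.81 × 10⁵ = 1.46 × 10⁻³ μM = 1460 pM.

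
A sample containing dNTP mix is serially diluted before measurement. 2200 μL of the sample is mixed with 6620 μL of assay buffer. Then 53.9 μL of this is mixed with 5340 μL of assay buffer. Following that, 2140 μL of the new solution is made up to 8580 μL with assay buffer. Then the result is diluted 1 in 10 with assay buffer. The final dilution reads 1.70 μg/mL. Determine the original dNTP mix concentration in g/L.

27.3 g/L

Overall dilution factor = 4.009 × 100.1 × 4.009 × 10 = 1.61 × 10⁴.
Original = 1.70 μg/mL × 1.61 × 10⁴ = 2.73 × 10⁴ μg/mL = 27.3 g/L.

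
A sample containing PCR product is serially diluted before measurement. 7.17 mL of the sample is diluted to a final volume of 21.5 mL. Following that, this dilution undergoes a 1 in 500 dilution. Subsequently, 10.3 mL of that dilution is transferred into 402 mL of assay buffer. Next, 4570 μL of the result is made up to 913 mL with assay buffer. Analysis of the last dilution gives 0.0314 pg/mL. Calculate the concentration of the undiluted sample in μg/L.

Overall dilution factor = 2.999 × 500 × 40.03 × 199.8 = 1.20 × 10⁷.
Original = 0.0314 pg/mL × 1.20 × 10⁷ = 3.76 × 10⁵ pg/mL = 376 μg/L.

376 μg/L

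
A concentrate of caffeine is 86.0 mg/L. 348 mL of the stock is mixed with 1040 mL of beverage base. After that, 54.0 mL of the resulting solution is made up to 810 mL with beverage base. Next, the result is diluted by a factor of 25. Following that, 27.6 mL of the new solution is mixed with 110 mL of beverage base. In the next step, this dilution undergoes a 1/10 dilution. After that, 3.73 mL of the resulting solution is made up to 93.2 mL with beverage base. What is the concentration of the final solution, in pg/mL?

Overall dilution factor = 3.989 × 15 × 25 × 4.986 × 10 × 24.99 = 1.86 × 10⁶.
86.0 mg/L / 1.86 × 10⁶ = 4.62 × 10⁻⁵ mg/L = 46.2 pg/mL.

46.2 pg/mL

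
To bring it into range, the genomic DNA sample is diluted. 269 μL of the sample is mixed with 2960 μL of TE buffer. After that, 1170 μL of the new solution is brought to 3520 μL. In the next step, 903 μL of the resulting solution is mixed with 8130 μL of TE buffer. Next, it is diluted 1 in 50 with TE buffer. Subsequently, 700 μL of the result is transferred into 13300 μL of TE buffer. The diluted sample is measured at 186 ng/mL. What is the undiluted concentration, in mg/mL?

67.2 mg/mL

Overall dilution factor = 12.00 × 3.009 × 10.00 × 50 × 20 = 3.61 × 10⁵.
Original = 186 ng/mL × 3.61 × 10⁵ = 6.72 × 10⁷ ng/mL = 67.2 mg/mL.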